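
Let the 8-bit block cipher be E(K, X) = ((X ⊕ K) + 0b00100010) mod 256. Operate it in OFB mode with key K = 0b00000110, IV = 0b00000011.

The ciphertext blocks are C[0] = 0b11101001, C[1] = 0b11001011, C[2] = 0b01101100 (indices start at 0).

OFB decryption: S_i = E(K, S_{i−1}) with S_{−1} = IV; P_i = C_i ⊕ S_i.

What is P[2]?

P[0]: S = E(K, 0b00000011) = 0b00100111; 0b11101001 ⊕ 0b00100111 = 0b11001110.
P[1]: S = E(K, 0b00100111) = 0b01000011; 0b11001011 ⊕ 0b01000011 = 0b10001000.
P[2]: S = E(K, 0b01000011) = 0b01100111; 0b01101100 ⊕ 0b01100111 = 0b00001011.

P[2] = 0b00001011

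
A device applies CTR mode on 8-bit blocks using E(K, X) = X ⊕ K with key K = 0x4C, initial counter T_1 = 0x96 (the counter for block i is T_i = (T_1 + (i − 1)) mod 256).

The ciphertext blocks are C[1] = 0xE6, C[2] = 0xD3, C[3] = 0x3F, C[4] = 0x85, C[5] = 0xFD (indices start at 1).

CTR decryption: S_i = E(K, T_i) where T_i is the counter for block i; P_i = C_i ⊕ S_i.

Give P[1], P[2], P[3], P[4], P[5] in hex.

P[1]: T = 0x96, S = E(K, T) = 0xDA; 0xE6 ⊕ 0xDA = 0x3C.
P[2]: T = 0x97, S = E(K, T) = 0xDB; 0xD3 ⊕ 0xDB = 0x08.
P[3]: T = 0x98, S = E(K, T) = 0xD4; 0x3F ⊕ 0xD4 = 0xEB.
P[4]: T = 0x99, S = E(K, T) = 0xD5; 0x85 ⊕ 0xD5 = 0x50.
P[5]: T = 0x9A, S = E(K, T) = 0xD6; 0xFD ⊕ 0xD6 = 0x2B.

P[1] = 0x3C, P[2] = 0x08, P[3] = 0xEB, P[4] = 0x50, P[5] = 0x2B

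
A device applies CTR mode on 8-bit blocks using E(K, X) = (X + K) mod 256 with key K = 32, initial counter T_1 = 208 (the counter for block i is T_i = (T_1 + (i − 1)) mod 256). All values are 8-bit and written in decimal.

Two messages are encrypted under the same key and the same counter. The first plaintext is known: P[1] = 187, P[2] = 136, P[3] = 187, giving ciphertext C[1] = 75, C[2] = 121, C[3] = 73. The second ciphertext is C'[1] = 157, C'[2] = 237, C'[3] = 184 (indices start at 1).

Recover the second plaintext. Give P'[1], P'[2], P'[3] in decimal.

P'[1] = 109, P'[2] = 28, P'[3] = 74

In CTR with a reused counter, both messages share the same keystream S_i, so C_i ⊕ C'_i = P_i ⊕ P'_i and thus P'_i = P_i ⊕ C_i ⊕ C'_i.
P'[1]: 187 ⊕ 75 ⊕ 157 = 109.
P'[2]: 136 ⊕ 121 ⊕ 237 = 28.
P'[3]: 187 ⊕ 73 ⊕ 184 = 74.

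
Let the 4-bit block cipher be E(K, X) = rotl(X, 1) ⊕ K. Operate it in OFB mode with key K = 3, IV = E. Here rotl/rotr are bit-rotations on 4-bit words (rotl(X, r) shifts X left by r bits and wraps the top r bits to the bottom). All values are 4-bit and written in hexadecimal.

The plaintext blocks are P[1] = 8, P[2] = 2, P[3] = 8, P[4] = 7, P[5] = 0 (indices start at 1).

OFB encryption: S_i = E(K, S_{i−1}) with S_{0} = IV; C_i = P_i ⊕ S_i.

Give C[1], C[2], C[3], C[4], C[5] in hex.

C[1]: S = E(K, E) = E; 8 ⊕ E = 6.
C[2]: S = E(K, E) = E; 2 ⊕ E = C.
C[3]: S = E(K, E) = E; 8 ⊕ E = 6.
C[4]: S = E(K, E) = E; 7 ⊕ E = 9.
C[5]: S = E(K, E) = E; 0 ⊕ E = E.

C[1] = 6, C[2] = C, C[3] = 6, C[4] = 9, C[5] = E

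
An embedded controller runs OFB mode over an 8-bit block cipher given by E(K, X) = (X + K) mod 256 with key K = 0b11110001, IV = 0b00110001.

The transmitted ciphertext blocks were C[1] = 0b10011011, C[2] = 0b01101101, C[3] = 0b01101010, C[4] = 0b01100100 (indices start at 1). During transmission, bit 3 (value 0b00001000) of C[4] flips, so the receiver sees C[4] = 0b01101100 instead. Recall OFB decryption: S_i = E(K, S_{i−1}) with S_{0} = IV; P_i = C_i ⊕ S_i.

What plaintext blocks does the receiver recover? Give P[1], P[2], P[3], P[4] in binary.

Only C[4] changed, to 0b01101100. In OFB, a change in C_i flips the same bit in P_i only; the keystream is unaffected. Decrypting the received ciphertext:
P[1]: S = E(K, 0b00110001) = 0b00100010; 0b10011011 ⊕ 0b00100010 = 0b10111001.
P[2]: S = E(K, 0b00100010) = 0b00010011; 0b01101101 ⊕ 0b00010011 = 0b01111110.
P[3]: S = E(K, 0b00010011) = 0b00000100; 0b01101010 ⊕ 0b00000100 = 0b01101110.
P[4]: S = E(K, 0b00000100) = 0b11110101; 0b01101100 ⊕ 0b11110101 = 0b10011001.
Blocks that differ from the original plaintext: P[4].

P[1] = 0b10111001, P[2] = 0b01111110, P[3] = 0b01101110, P[4] = 0b10011001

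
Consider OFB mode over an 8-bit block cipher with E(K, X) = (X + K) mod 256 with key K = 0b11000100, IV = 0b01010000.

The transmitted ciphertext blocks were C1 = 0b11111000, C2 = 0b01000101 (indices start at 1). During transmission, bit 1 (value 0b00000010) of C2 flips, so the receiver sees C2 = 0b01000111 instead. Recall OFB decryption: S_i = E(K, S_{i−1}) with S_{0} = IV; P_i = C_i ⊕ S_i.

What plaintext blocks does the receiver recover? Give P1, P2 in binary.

Only C2 changed, to 0b01000111. In OFB, a change in C_i flips the same bit in P_i only; the keystream is unaffected. Decrypting the received ciphertext:
P1: S = E(K, 0b01010000) = 0b00010100; 0b11111000 ⊕ 0b00010100 = 0b11101100.
P2: S = E(K, 0b00010100) = 0b11011000; 0b01000111 ⊕ 0b11011000 = 0b10011111.
Blocks that differ from the original plaintext: P2.

P1 = 0b11101100, P2 = 0b10011111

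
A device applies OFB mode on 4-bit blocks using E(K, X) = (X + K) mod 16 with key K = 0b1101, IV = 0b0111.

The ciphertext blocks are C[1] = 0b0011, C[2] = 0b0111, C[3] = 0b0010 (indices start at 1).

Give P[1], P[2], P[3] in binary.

OFB decryption: S_i = E(K, S_{i−1}) with S_{0} = IV; P_i = C_i ⊕ S_i.
P[1]: S = E(K, 0b0111) = 0b0100; 0b0011 ⊕ 0b0100 = 0b0111.
P[2]: S = E(K, 0b0100) = 0b0001; 0b0111 ⊕ 0b0001 = 0b0110.
P[3]: S = E(K, 0b0001) = 0b1110; 0b0010 ⊕ 0b1110 = 0b1100.

P[1] = 0b0111, P[2] = 0b0110, P[3] = 0b1100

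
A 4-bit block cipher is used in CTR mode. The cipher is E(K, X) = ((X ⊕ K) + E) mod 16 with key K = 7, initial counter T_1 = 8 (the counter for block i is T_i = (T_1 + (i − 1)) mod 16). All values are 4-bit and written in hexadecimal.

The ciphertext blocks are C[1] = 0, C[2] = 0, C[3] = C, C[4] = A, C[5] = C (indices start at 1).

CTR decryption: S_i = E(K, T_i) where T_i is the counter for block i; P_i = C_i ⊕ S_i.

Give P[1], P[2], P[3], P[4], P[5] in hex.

P[1]: T = 8, S = E(K, T) = D; 0 ⊕ D = D.
P[2]: T = 9, S = E(K, T) = C; 0 ⊕ C = C.
P[3]: T = A, S = E(K, T) = B; C ⊕ B = 7.
P[4]: T = B, S = E(K, T) = A; A ⊕ A = 0.
P[5]: T = C, S = E(K, T) = 9; C ⊕ 9 = 5.

P[1] = D, P[2] = C, P[3] = 7, P[4] = 0, P[5] = 5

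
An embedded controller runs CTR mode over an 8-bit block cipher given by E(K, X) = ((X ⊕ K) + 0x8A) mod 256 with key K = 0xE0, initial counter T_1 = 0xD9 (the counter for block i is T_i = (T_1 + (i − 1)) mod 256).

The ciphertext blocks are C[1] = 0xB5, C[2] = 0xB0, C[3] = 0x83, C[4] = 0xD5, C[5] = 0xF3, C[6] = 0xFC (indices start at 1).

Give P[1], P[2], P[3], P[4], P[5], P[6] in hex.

CTR decryption: S_i = E(K, T_i) where T_i is the counter for block i; P_i = C_i ⊕ S_i.
P[1]: T = 0xD9, S = E(K, T) = 0xC3; 0xB5 ⊕ 0xC3 = 0x76.
P[2]: T = 0xDA, S = E(K, T) = 0xC4; 0xB0 ⊕ 0xC4 = 0x74.
P[3]: T = 0xDB, S = E(K, T) = 0xC5; 0x83 ⊕ 0xC5 = 0x46.
P[4]: T = 0xDC, S = E(K, T) = 0xC6; 0xD5 ⊕ 0xC6 = 0x13.
P[5]: T = 0xDD, S = E(K, T) = 0xC7; 0xF3 ⊕ 0xC7 = 0x34.
P[6]: T = 0xDE, S = E(K, T) = 0xC8; 0xFC ⊕ 0xC8 = 0x34.

P[1] = 0x76, P[2] = 0x74, P[3] = 0x46, P[4] = 0x13, P[5] = 0x34, P[6] = 0x34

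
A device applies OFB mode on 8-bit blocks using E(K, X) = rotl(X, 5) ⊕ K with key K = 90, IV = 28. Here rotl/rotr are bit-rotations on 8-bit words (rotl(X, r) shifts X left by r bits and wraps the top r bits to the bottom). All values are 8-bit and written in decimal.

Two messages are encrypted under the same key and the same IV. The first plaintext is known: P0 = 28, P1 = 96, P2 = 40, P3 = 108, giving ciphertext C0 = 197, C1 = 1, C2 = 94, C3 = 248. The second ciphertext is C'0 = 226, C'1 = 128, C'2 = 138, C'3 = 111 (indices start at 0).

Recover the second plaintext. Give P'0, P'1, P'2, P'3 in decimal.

In OFB with a reused IV, both messages share the same keystream S_i, so C_i ⊕ C'_i = P_i ⊕ P'_i and thus P'_i = P_i ⊕ C_i ⊕ C'_i.
P'0: 28 ⊕ 197 ⊕ 226 = 59.
P'1: 96 ⊕ 1 ⊕ 128 = 225.
P'2: 40 ⊕ 94 ⊕ 138 = 252.
P'3: 108 ⊕ 248 ⊕ 111 = 251.

P'0 = 59, P'1 = 225, P'2 = 252, P'3 = 251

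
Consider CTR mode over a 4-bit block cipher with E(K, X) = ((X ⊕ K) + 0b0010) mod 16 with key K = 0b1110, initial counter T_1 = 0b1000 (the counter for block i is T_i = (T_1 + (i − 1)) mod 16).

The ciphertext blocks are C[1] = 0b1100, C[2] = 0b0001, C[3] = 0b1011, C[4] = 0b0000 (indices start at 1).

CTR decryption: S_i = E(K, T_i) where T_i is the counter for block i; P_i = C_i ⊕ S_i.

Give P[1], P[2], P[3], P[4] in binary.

P[1] = 0b0100, P[2] = 0b1000, P[3] = 0b1101, P[4] = 0b0111

P[1]: T = 0b1000, S = E(K, T) = 0b1000; 0b1100 ⊕ 0b1000 = 0b0100.
P[2]: T = 0b1001, S = E(K, T) = 0b1001; 0b0001 ⊕ 0b1001 = 0b1000.
P[3]: T = 0b1010, S = E(K, T) = 0b0110; 0b1011 ⊕ 0b0110 = 0b1101.
P[4]: T = 0b1011, S = E(K, T) = 0b0111; 0b0000 ⊕ 0b0111 = 0b0111.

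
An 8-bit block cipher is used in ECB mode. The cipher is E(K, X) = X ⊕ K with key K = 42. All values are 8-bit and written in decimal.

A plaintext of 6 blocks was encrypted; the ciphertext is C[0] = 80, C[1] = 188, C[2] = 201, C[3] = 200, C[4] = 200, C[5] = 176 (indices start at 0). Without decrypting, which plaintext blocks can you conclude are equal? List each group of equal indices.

P[3] = P[4]

ECB encrypts each block independently with the same key, so equal ciphertext blocks imply equal plaintext blocks.
C[3] = C[4] = 200, so P[3] = P[4].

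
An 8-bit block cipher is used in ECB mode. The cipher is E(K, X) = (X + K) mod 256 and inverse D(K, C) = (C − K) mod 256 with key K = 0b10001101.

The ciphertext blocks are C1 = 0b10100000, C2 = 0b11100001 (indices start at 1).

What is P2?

P2 = 0b01010100

ECB decryption: P_i = D(K, C_i).
P2: D(K, 0b11100001) = 0b01010100.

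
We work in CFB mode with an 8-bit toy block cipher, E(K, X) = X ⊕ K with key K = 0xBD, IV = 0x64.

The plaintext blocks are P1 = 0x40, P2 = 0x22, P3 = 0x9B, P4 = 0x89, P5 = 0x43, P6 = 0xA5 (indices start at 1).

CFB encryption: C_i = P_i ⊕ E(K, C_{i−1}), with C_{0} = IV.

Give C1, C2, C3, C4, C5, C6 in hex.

C1 = 0x99, C2 = 0x06, C3 = 0x20, C4 = 0x14, C5 = 0xEA, C6 = 0xF2

C1: E(K, 0x64) = 0xD9; 0x40 ⊕ 0xD9 = 0x99.
C2: E(K, 0x99) = 0x24; 0x22 ⊕ 0x24 = 0x06.
C3: E(K, 0x06) = 0xBB; 0x9B ⊕ 0xBB = 0x20.
C4: E(K, 0x20) = 0x9D; 0x89 ⊕ 0x9D = 0x14.
C5: E(K, 0x14) = 0xA9; 0x43 ⊕ 0xA9 = 0xEA.
C6: E(K, 0xEA) = 0x57; 0xA5 ⊕ 0x57 = 0xF2.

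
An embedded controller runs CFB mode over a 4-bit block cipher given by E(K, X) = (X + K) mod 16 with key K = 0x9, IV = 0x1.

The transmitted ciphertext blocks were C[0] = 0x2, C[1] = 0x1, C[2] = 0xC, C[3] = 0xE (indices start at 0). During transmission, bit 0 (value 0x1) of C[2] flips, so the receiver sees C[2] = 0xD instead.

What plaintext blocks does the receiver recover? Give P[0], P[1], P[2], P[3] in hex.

CFB decryption: P_i = C_i ⊕ E(K, C_{i−1}), with C_{−1} = IV.
Only C[2] changed, to 0xD. In CFB, a change in C_i flips the same bit in P_i and garbles P_{i+1}. Decrypting the received ciphertext:
P[0]: E(K, 0x1) = 0xA; 0x2 ⊕ 0xA = 0x8.
P[1]: E(K, 0x2) = 0xB; 0x1 ⊕ 0xB = 0xA.
P[2]: E(K, 0x1) = 0xA; 0xD ⊕ 0xA = 0x7.
P[3]: E(K, 0xD) = 0x6; 0xE ⊕ 0x6 = 0x8.
Blocks that differ from the original plaintext: P[2], P[3].

P[0] = 0x8, P[1] = 0xA, P[2] = 0x7, P[3] = 0x8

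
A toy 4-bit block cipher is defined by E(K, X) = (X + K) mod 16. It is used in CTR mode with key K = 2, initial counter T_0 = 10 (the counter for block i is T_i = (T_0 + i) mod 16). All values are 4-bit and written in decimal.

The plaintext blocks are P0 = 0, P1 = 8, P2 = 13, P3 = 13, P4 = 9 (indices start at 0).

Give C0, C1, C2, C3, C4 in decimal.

CTR encryption: S_i = E(K, T_i) where T_i is the counter for block i; C_i = P_i ⊕ S_i.
C0: T = 10, S = E(K, T) = 12; 0 ⊕ 12 = 12.
C1: T = 11, S = E(K, T) = 13; 8 ⊕ 13 = 5.
C2: T = 12, S = E(K, T) = 14; 13 ⊕ 14 = 3.
C3: T = 13, S = E(K, T) = 15; 13 ⊕ 15 = 2.
C4: T = 14, S = E(K, T) = 0; 9 ⊕ 0 = 9.

C0 = 12, C1 = 5, C2 = 3, C3 = 2, C4 = 9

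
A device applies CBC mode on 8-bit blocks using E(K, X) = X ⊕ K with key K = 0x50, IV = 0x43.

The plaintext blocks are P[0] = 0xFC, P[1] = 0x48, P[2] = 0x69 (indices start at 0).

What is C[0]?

C[0] = 0xEF

CBC encryption: C_i = E(K, P_i ⊕ C_{i−1}), with C_{−1} = IV.
C[0]: P[0] ⊕ 0x43 = 0xBF; E(K, 0xBF) = 0xEF.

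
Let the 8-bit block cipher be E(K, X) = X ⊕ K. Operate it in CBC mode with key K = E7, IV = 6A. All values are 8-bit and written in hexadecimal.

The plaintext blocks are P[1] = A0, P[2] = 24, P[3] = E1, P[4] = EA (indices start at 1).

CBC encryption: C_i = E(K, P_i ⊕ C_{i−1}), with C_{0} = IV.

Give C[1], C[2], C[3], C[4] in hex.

C[1] = 2D, C[2] = EE, C[3] = E8, C[4] = E5

C[1]: P[1] ⊕ 6A = CA; E(K, CA) = 2D.
C[2]: P[2] ⊕ 2D = 09; E(K, 09) = EE.
C[3]: P[3] ⊕ EE = 0F; E(K, 0F) = E8.
C[4]: P[4] ⊕ E8 = 02; E(K, 02) = E5.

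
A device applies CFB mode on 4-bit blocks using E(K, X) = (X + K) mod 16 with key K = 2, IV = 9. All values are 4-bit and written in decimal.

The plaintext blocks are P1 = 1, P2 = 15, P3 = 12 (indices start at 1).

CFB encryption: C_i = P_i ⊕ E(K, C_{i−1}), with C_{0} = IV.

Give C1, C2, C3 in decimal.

C1 = 10, C2 = 3, C3 = 9

C1: E(K, 9) = 11; 1 ⊕ 11 = 10.
C2: E(K, 10) = 12; 15 ⊕ 12 = 3.
C3: E(K, 3) = 5; 12 ⊕ 5 = 9.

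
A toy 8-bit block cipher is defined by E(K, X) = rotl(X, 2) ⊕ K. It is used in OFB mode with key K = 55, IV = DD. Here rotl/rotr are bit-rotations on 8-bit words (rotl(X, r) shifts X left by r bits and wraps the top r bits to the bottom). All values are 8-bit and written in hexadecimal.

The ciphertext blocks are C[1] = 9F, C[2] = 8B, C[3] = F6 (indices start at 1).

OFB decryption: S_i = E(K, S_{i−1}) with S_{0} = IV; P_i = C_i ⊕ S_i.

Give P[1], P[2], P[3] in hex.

P[1]: S = E(K, DD) = 22; 9F ⊕ 22 = BD.
P[2]: S = E(K, 22) = DD; 8B ⊕ DD = 56.
P[3]: S = E(K, DD) = 22; F6 ⊕ 22 = D4.

P[1] = BD, P[2] = 56, P[3] = D4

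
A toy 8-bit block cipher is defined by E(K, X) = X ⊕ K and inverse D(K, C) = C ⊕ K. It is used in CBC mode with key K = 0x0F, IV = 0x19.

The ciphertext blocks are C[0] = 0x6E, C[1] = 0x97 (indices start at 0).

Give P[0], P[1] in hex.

P[0] = 0x78, P[1] = 0xF6

CBC decryption: P_i = D(K, C_i) ⊕ C_{i−1}, with C_{−1} = IV.
P[0]: D(K, 0x6E) = 0x61; 0x61 ⊕ 0x19 = 0x78.
P[1]: D(K, 0x97) = 0x98; 0x98 ⊕ 0x6E = 0xF6.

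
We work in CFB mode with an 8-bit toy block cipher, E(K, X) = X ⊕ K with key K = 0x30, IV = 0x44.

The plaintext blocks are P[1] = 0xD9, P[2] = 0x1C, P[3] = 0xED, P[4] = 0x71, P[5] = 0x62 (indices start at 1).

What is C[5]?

CFB encryption: C_i = P_i ⊕ E(K, C_{i−1}), with C_{0} = IV.
C[1]: E(K, 0x44) = 0x74; 0xD9 ⊕ 0x74 = 0xAD.
C[2]: E(K, 0xAD) = 0x9D; 0x1C ⊕ 0x9D = 0x81.
C[3]: E(K, 0x81) = 0xB1; 0xED ⊕ 0xB1 = 0x5C.
C[4]: E(K, 0x5C) = 0x6C; 0x71 ⊕ 0x6C = 0x1D.
C[5]: E(K, 0x1D) = 0x2D; 0x62 ⊕ 0x2D = 0x4F.

C[5] = 0x4F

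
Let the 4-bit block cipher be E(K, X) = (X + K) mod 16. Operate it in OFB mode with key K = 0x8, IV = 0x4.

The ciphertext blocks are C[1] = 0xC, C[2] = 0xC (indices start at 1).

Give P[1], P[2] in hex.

OFB decryption: S_i = E(K, S_{i−1}) with S_{0} = IV; P_i = C_i ⊕ S_i.
P[1]: S = E(K, 0x4) = 0xC; 0xC ⊕ 0xC = 0x0.
P[2]: S = E(K, 0xC) = 0x4; 0xC ⊕ 0x4 = 0x8.

P[1] = 0x0, P[2] = 0x8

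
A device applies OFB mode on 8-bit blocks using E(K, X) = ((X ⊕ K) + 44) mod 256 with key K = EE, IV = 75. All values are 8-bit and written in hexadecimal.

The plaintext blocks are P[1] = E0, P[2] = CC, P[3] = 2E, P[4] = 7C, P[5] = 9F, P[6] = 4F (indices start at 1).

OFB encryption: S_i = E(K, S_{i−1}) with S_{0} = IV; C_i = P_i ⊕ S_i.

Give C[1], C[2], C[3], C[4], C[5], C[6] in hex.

C[1] = 3F, C[2] = B9, C[3] = F1, C[4] = 09, C[5] = 40, C[6] = 3A

C[1]: S = E(K, 75) = DF; E0 ⊕ DF = 3F.
C[2]: S = E(K, DF) = 75; CC ⊕ 75 = B9.
C[3]: S = E(K, 75) = DF; 2E ⊕ DF = F1.
C[4]: S = E(K, DF) = 75; 7C ⊕ 75 = 09.
C[5]: S = E(K, 75) = DF; 9F ⊕ DF = 40.
C[6]: S = E(K, DF) = 75; 4F ⊕ 75 = 3A.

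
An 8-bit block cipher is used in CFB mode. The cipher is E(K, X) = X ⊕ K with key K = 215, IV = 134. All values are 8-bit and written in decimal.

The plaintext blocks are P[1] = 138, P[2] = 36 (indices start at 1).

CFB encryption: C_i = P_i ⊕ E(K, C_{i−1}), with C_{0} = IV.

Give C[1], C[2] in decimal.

C[1] = 219, C[2] = 40

C[1]: E(K, 134) = 81; 138 ⊕ 81 = 219.
C[2]: E(K, 219) = 12; 36 ⊕ 12 = 40.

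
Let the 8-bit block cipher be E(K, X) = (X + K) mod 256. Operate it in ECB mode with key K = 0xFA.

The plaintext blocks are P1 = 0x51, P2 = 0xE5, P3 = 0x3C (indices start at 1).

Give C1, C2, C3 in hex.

C1 = 0x4B, C2 = 0xDF, C3 = 0x36

ECB encryption: C_i = E(K, P_i).
C1: E(K, 0x51) = 0x4B.
C2: E(K, 0xE5) = 0xDF.
C3: E(K, 0x3C) = 0x36.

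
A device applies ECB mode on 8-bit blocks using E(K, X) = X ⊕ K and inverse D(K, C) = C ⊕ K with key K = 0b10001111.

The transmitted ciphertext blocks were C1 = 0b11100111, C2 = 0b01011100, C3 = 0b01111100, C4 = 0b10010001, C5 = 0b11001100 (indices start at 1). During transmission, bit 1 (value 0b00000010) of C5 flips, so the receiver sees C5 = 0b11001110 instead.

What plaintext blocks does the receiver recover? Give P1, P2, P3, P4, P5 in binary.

ECB decryption: P_i = D(K, C_i).
Only C5 changed, to 0b11001110. In ECB, a change in C_i affects only P_i. Decrypting the received ciphertext:
P1: D(K, 0b11100111) = 0b01101000.
P2: D(K, 0b01011100) = 0b11010011.
P3: D(K, 0b01111100) = 0b11110011.
P4: D(K, 0b10010001) = 0b00011110.
P5: D(K, 0b11001110) = 0b01000001.
Blocks that differ from the original plaintext: P5.

P1 = 0b01101000, P2 = 0b11010011, P3 = 0b11110011, P4 = 0b00011110, P5 = 0b01000001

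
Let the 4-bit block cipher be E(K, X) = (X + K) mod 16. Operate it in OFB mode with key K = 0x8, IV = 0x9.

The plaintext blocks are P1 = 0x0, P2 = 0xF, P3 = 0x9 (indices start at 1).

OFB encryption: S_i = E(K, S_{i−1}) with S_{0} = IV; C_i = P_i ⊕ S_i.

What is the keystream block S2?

0x9

C1: S = E(K, 0x9) = 0x1; 0x0 ⊕ 0x1 = 0x1.
C2: S = E(K, 0x1) = 0x9; 0xF ⊕ 0x9 = 0x6.
So S2 = 0x9.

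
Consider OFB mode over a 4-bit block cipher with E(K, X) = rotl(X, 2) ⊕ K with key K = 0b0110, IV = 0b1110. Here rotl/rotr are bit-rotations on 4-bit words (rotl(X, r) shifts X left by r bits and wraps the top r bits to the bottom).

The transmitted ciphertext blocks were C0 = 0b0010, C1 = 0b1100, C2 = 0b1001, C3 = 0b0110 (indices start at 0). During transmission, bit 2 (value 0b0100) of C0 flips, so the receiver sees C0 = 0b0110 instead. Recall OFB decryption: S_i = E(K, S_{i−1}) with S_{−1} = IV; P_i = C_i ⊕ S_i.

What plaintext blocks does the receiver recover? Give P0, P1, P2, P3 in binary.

P0 = 0b1011, P1 = 0b1101, P2 = 0b1011, P3 = 0b1000

Only C0 changed, to 0b0110. In OFB, a change in C_i flips the same bit in P_i only; the keystream is unaffected. Decrypting the received ciphertext:
P0: S = E(K, 0b1110) = 0b1101; 0b0110 ⊕ 0b1101 = 0b1011.
P1: S = E(K, 0b1101) = 0b0001; 0b1100 ⊕ 0b0001 = 0b1101.
P2: S = E(K, 0b0001) = 0b0010; 0b1001 ⊕ 0b0010 = 0b1011.
P3: S = E(K, 0b0010) = 0b1110; 0b0110 ⊕ 0b1110 = 0b1000.
Blocks that differ from the original plaintext: P0.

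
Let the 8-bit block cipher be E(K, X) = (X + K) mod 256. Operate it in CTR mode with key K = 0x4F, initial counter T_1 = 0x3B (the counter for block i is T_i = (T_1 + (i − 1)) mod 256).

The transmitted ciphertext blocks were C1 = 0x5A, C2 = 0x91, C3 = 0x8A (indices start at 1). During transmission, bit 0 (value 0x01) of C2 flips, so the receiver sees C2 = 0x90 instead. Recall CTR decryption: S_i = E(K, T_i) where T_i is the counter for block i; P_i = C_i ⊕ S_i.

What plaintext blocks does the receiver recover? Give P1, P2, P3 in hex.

P1 = 0xD0, P2 = 0x1B, P3 = 0x06

Only C2 changed, to 0x90. In CTR, a change in C_i flips the same bit in P_i only; the keystream is unaffected. Decrypting the received ciphertext:
P1: T = 0x3B, S = E(K, T) = 0x8A; 0x5A ⊕ 0x8A = 0xD0.
P2: T = 0x3C, S = E(K, T) = 0x8B; 0x90 ⊕ 0x8B = 0x1B.
P3: T = 0x3D, S = E(K, T) = 0x8C; 0x8A ⊕ 0x8C = 0x06.
Blocks that differ from the original plaintext: P2.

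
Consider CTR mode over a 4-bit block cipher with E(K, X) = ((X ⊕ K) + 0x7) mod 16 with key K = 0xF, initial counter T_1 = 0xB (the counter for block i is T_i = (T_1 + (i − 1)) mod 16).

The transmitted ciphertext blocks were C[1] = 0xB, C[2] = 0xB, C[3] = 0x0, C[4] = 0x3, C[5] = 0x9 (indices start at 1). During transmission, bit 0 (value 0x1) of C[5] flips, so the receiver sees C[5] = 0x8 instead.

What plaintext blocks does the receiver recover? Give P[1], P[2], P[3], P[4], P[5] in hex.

P[1] = 0x0, P[2] = 0x1, P[3] = 0x9, P[4] = 0xB, P[5] = 0xF

CTR decryption: S_i = E(K, T_i) where T_i is the counter for block i; P_i = C_i ⊕ S_i.
Only C[5] changed, to 0x8. In CTR, a change in C_i flips the same bit in P_i only; the keystream is unaffected. Decrypting the received ciphertext:
P[1]: T = 0xB, S = E(K, T) = 0xB; 0xB ⊕ 0xB = 0x0.
P[2]: T = 0xC, S = E(K, T) = 0xA; 0xB ⊕ 0xA = 0x1.
P[3]: T = 0xD, S = E(K, T) = 0x9; 0x0 ⊕ 0x9 = 0x9.
P[4]: T = 0xE, S = E(K, T) = 0x8; 0x3 ⊕ 0x8 = 0xB.
P[5]: T = 0xF, S = E(K, T) = 0x7; 0x8 ⊕ 0x7 = 0xF.
Blocks that differ from the original plaintext: P[5].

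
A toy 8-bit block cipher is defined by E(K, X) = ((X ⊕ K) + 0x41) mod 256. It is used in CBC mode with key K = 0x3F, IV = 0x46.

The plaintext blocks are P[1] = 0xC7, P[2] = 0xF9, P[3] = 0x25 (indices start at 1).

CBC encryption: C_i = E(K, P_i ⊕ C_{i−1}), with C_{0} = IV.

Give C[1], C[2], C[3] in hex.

C[1]: P[1] ⊕ 0x46 = 0x81; E(K, 0x81) = 0xFF.
C[2]: P[2] ⊕ 0xFF = 0x06; E(K, 0x06) = 0x7A.
C[3]: P[3] ⊕ 0x7A = 0x5F; E(K, 0x5F) = 0xA1.

C[1] = 0xFF, C[2] = 0x7A, C[3] = 0xA1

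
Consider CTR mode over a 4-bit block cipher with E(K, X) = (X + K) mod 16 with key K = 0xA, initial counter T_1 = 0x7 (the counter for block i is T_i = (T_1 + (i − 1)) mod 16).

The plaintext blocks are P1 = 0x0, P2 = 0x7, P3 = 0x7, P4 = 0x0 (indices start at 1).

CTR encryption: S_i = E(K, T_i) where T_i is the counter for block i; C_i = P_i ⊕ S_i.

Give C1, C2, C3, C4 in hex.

C1 = 0x1, C2 = 0x5, C3 = 0x4, C4 = 0x4

C1: T = 0x7, S = E(K, T) = 0x1; 0x0 ⊕ 0x1 = 0x1.
C2: T = 0x8, S = E(K, T) = 0x2; 0x7 ⊕ 0x2 = 0x5.
C3: T = 0x9, S = E(K, T) = 0x3; 0x7 ⊕ 0x3 = 0x4.
C4: T = 0xA, S = E(K, T) = 0x4; 0x0 ⊕ 0x4 = 0x4.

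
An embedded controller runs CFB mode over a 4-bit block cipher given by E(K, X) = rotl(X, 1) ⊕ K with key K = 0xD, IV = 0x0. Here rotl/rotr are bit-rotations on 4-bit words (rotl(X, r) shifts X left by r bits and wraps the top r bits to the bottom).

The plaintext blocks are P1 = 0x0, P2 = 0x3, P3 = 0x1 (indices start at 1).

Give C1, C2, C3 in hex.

CFB encryption: C_i = P_i ⊕ E(K, C_{i−1}), with C_{0} = IV.
C1: E(K, 0x0) = 0xD; 0x0 ⊕ 0xD = 0xD.
C2: E(K, 0xD) = 0x6; 0x3 ⊕ 0x6 = 0x5.
C3: E(K, 0x5) = 0x7; 0x1 ⊕ 0x7 = 0x6.

C1 = 0xD, C2 = 0x5, C3 = 0x6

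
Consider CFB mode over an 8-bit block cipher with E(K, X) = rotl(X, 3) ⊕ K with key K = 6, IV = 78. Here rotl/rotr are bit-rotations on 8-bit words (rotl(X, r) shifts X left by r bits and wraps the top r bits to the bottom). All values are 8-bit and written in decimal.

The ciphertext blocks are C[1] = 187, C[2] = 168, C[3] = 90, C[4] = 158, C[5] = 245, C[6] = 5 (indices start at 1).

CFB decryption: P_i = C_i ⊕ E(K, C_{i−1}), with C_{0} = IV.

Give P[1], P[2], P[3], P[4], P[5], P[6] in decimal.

P[1] = 207, P[2] = 115, P[3] = 25, P[4] = 74, P[5] = 7, P[6] = 172

P[1]: E(K, 78) = 116; 187 ⊕ 116 = 207.
P[2]: E(K, 187) = 219; 168 ⊕ 219 = 115.
P[3]: E(K, 168) = 67; 90 ⊕ 67 = 25.
P[4]: E(K, 90) = 212; 158 ⊕ 212 = 74.
P[5]: E(K, 158) = 242; 245 ⊕ 242 = 7.
P[6]: E(K, 245) = 169; 5 ⊕ 169 = 172.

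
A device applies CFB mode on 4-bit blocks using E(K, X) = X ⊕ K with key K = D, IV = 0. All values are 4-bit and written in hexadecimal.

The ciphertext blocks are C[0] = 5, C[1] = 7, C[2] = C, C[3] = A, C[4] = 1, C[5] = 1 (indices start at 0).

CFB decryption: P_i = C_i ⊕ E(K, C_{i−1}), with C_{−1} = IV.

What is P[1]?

P[1] = F

P[1]: E(K, 5) = 8; 7 ⊕ 8 = F.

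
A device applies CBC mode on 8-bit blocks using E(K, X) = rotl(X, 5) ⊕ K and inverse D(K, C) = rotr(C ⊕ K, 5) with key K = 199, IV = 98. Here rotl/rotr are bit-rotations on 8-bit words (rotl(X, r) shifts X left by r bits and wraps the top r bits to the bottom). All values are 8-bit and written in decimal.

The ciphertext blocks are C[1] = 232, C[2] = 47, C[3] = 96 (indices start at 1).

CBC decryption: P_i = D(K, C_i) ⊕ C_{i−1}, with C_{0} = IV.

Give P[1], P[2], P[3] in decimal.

P[1]: D(K, 232) = 121; 121 ⊕ 98 = 27.
P[2]: D(K, 47) = 71; 71 ⊕ 232 = 175.
P[3]: D(K, 96) = 61; 61 ⊕ 47 = 18.

P[1] = 27, P[2] = 175, P[3] = 18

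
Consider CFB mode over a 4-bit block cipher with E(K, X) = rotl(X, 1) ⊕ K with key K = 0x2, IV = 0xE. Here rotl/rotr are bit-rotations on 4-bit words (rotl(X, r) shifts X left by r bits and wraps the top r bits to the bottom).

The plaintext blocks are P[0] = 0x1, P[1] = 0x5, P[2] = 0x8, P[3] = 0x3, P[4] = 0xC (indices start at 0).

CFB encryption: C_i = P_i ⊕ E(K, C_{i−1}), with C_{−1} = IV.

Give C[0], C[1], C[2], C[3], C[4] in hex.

C[0]: E(K, 0xE) = 0xF; 0x1 ⊕ 0xF = 0xE.
C[1]: E(K, 0xE) = 0xF; 0x5 ⊕ 0xF = 0xA.
C[2]: E(K, 0xA) = 0x7; 0x8 ⊕ 0x7 = 0xF.
C[3]: E(K, 0xF) = 0xD; 0x3 ⊕ 0xD = 0xE.
C[4]: E(K, 0xE) = 0xF; 0xC ⊕ 0xF = 0x3.

C[0] = 0xE, C[1] = 0xA, C[2] = 0xF, C[3] = 0xE, C[4] = 0x3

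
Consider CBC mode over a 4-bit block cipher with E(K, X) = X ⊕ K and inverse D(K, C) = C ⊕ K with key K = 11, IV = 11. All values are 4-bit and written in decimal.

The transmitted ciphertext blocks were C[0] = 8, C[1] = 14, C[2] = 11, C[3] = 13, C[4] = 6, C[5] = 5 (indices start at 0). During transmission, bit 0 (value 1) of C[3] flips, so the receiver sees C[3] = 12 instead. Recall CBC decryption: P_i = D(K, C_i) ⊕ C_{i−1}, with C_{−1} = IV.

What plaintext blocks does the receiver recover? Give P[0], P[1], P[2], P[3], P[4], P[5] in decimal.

P[0] = 8, P[1] = 13, P[2] = 14, P[3] = 12, P[4] = 1, P[5] = 8

Only C[3] changed, to 12. In CBC, a change in C_i garbles P_i and flips the same bit in P_{i+1}. Decrypting the received ciphertext:
P[0]: D(K, 8) = 3; 3 ⊕ 11 = 8.
P[1]: D(K, 14) = 5; 5 ⊕ 8 = 13.
P[2]: D(K, 11) = 0; 0 ⊕ 14 = 14.
P[3]: D(K, 12) = 7; 7 ⊕ 11 = 12.
P[4]: D(K, 6) = 13; 13 ⊕ 12 = 1.
P[5]: D(K, 5) = 14; 14 ⊕ 6 = 8.
Blocks that differ from the original plaintext: P[3], P[4].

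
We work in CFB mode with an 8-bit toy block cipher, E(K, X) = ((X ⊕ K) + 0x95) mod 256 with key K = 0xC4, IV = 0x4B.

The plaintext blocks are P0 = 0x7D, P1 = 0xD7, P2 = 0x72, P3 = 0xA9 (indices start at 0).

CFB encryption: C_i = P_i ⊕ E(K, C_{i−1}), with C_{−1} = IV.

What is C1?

C1 = 0xE5

C0: E(K, 0x4B) = 0x24; 0x7D ⊕ 0x24 = 0x59.
C1: E(K, 0x59) = 0x32; 0xD7 ⊕ 0x32 = 0xE5.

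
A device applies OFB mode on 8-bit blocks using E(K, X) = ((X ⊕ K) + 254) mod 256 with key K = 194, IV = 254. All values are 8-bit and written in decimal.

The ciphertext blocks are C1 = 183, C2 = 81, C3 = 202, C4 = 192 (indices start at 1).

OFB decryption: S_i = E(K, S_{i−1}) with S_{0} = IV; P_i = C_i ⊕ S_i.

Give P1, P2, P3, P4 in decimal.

P1 = 141, P2 = 167, P3 = 248, P4 = 46

P1: S = E(K, 254) = 58; 183 ⊕ 58 = 141.
P2: S = E(K, 58) = 246; 81 ⊕ 246 = 167.
P3: S = E(K, 246) = 50; 202 ⊕ 50 = 248.
P4: S = E(K, 50) = 238; 192 ⊕ 238 = 46.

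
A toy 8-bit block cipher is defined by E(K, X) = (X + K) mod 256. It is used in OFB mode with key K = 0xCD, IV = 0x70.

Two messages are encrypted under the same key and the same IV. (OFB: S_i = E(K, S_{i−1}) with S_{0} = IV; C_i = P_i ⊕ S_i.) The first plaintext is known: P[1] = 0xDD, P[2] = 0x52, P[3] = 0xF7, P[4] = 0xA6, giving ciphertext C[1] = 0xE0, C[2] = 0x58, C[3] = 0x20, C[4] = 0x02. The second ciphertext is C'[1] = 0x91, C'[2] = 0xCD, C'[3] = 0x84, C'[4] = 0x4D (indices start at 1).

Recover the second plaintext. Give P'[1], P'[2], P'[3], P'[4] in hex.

P'[1] = 0xAC, P'[2] = 0xC7, P'[3] = 0x53, P'[4] = 0xE9

In OFB with a reused IV, both messages share the same keystream S_i, so C_i ⊕ C'_i = P_i ⊕ P'_i and thus P'_i = P_i ⊕ C_i ⊕ C'_i.
P'[1]: 0xDD ⊕ 0xE0 ⊕ 0x91 = 0xAC.
P'[2]: 0x52 ⊕ 0x58 ⊕ 0xCD = 0xC7.
P'[3]: 0xF7 ⊕ 0x20 ⊕ 0x84 = 0x53.
P'[4]: 0xA6 ⊕ 0x02 ⊕ 0x4D = 0xE9.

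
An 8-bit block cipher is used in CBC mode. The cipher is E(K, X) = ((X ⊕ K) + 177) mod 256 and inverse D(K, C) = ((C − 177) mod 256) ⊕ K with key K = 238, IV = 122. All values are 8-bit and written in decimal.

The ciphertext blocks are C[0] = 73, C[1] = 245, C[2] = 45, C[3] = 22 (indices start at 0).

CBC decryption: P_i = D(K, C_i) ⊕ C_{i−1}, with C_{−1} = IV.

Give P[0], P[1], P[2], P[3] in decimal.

P[0]: D(K, 73) = 118; 118 ⊕ 122 = 12.
P[1]: D(K, 245) = 170; 170 ⊕ 73 = 227.
P[2]: D(K, 45) = 146; 146 ⊕ 245 = 103.
P[3]: D(K, 22) = 139; 139 ⊕ 45 = 166.

P[0] = 12, P[1] = 227, P[2] = 103, P[3] = 166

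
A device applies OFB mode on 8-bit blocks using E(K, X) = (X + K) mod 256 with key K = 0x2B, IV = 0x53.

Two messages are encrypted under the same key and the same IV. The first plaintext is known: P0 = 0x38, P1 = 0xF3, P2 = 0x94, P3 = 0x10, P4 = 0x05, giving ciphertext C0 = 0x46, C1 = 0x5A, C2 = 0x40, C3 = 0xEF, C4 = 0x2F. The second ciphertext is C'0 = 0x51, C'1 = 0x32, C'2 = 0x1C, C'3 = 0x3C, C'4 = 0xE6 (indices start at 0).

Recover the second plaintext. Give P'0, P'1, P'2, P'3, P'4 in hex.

P'0 = 0x2F, P'1 = 0x9B, P'2 = 0xC8, P'3 = 0xC3, P'4 = 0xCC

In OFB with a reused IV, both messages share the same keystream S_i, so C_i ⊕ C'_i = P_i ⊕ P'_i and thus P'_i = P_i ⊕ C_i ⊕ C'_i.
P'0: 0x38 ⊕ 0x46 ⊕ 0x51 = 0x2F.
P'1: 0xF3 ⊕ 0x5A ⊕ 0x32 = 0x9B.
P'2: 0x94 ⊕ 0x40 ⊕ 0x1C = 0xC8.
P'3: 0x10 ⊕ 0xEF ⊕ 0x3C = 0xC3.
P'4: 0x05 ⊕ 0x2F ⊕ 0xE6 = 0xCC.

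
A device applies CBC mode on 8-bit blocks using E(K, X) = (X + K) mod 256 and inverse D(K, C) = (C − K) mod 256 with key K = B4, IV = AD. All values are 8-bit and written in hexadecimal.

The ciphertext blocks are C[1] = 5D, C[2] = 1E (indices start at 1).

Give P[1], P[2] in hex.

CBC decryption: P_i = D(K, C_i) ⊕ C_{i−1}, with C_{0} = IV.
P[1]: D(K, 5D) = A9; A9 ⊕ AD = 04.
P[2]: D(K, 1E) = 6A; 6A ⊕ 5D = 37.

P[1] = 04, P[2] = 37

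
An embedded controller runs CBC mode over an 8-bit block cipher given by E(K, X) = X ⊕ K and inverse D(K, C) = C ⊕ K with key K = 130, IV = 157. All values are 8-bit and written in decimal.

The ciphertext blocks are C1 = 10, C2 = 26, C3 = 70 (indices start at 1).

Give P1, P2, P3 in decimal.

CBC decryption: P_i = D(K, C_i) ⊕ C_{i−1}, with C_{0} = IV.
P1: D(K, 10) = 136; 136 ⊕ 157 = 21.
P2: D(K, 26) = 152; 152 ⊕ 10 = 146.
P3: D(K, 70) = 196; 196 ⊕ 26 = 222.

P1 = 21, P2 = 146, P3 = 222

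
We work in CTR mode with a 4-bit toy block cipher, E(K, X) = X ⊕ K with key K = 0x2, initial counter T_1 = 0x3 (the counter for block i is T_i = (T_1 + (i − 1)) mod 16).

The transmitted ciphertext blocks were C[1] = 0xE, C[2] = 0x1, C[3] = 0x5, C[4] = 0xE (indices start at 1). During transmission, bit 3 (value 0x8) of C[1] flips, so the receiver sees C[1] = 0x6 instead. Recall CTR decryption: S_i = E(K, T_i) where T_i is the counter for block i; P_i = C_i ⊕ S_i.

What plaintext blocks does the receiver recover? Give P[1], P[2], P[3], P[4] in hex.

Only C[1] changed, to 0x6. In CTR, a change in C_i flips the same bit in P_i only; the keystream is unaffected. Decrypting the received ciphertext:
P[1]: T = 0x3, S = E(K, T) = 0x1; 0x6 ⊕ 0x1 = 0x7.
P[2]: T = 0x4, S = E(K, T) = 0x6; 0x1 ⊕ 0x6 = 0x7.
P[3]: T = 0x5, S = E(K, T) = 0x7; 0x5 ⊕ 0x7 = 0x2.
P[4]: T = 0x6, S = E(K, T) = 0x4; 0xE ⊕ 0x4 = 0xA.
Blocks that differ from the original plaintext: P[1].

P[1] = 0x7, P[2] = 0x7, P[3] = 0x2, P[4] = 0xA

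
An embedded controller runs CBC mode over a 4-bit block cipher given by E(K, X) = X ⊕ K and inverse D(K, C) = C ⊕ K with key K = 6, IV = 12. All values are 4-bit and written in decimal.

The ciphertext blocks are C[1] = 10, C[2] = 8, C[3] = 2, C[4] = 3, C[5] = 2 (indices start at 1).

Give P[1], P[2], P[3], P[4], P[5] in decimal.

CBC decryption: P_i = D(K, C_i) ⊕ C_{i−1}, with C_{0} = IV.
P[1]: D(K, 10) = 12; 12 ⊕ 12 = 0.
P[2]: D(K, 8) = 14; 14 ⊕ 10 = 4.
P[3]: D(K, 2) = 4; 4 ⊕ 8 = 12.
P[4]: D(K, 3) = 5; 5 ⊕ 2 = 7.
P[5]: D(K, 2) = 4; 4 ⊕ 3 = 7.

P[1] = 0, P[2] = 4, P[3] = 12, P[4] = 7, P[5] = 7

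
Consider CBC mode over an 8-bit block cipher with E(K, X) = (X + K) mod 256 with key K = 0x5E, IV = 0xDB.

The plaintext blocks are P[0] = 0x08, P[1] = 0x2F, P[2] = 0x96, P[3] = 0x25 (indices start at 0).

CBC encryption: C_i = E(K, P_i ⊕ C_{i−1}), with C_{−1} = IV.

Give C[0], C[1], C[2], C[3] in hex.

C[0]: P[0] ⊕ 0xDB = 0xD3; E(K, 0xD3) = 0x31.
C[1]: P[1] ⊕ 0x31 = 0x1E; E(K, 0x1E) = 0x7C.
C[2]: P[2] ⊕ 0x7C = 0xEA; E(K, 0xEA) = 0x48.
C[3]: P[3] ⊕ 0x48 = 0x6D; E(K, 0x6D) = 0xCB.

C[0] = 0x31, C[1] = 0x7C, C[2] = 0x48, C[3] = 0xCB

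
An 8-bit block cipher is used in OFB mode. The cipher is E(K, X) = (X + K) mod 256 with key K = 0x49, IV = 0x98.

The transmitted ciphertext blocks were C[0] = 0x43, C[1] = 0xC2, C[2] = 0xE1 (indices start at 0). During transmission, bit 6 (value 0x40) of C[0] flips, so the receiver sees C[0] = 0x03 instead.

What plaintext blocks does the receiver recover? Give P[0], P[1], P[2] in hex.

P[0] = 0xE2, P[1] = 0xE8, P[2] = 0x92

OFB decryption: S_i = E(K, S_{i−1}) with S_{−1} = IV; P_i = C_i ⊕ S_i.
Only C[0] changed, to 0x03. In OFB, a change in C_i flips the same bit in P_i only; the keystream is unaffected. Decrypting the received ciphertext:
P[0]: S = E(K, 0x98) = 0xE1; 0x03 ⊕ 0xE1 = 0xE2.
P[1]: S = E(K, 0xE1) = 0x2A; 0xC2 ⊕ 0x2A = 0xE8.
P[2]: S = E(K, 0x2A) = 0x73; 0xE1 ⊕ 0x73 = 0x92.
Blocks that differ from the original plaintext: P[0].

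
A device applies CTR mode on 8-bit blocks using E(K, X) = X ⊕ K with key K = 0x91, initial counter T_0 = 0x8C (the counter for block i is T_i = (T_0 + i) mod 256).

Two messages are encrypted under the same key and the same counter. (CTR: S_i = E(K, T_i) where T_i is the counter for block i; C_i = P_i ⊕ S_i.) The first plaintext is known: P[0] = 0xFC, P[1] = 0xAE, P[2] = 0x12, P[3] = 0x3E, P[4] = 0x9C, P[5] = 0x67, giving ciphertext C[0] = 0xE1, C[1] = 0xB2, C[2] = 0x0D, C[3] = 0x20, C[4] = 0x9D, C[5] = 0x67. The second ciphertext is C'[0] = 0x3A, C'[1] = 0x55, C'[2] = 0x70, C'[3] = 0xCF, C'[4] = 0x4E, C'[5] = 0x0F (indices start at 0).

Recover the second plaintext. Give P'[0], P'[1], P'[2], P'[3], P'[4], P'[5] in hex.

In CTR with a reused counter, both messages share the same keystream S_i, so C_i ⊕ C'_i = P_i ⊕ P'_i and thus P'_i = P_i ⊕ C_i ⊕ C'_i.
P'[0]: 0xFC ⊕ 0xE1 ⊕ 0x3A = 0x27.
P'[1]: 0xAE ⊕ 0xB2 ⊕ 0x55 = 0x49.
P'[2]: 0x12 ⊕ 0x0D ⊕ 0x70 = 0x6F.
P'[3]: 0x3E ⊕ 0x20 ⊕ 0xCF = 0xD1.
P'[4]: 0x9C ⊕ 0x9D ⊕ 0x4E = 0x4F.
P'[5]: 0x67 ⊕ 0x67 ⊕ 0x0F = 0x0F.

P'[0] = 0x27, P'[1] = 0x49, P'[2] = 0x6F, P'[3] = 0xD1, P'[4] = 0x4F, P'[5] = 0x0F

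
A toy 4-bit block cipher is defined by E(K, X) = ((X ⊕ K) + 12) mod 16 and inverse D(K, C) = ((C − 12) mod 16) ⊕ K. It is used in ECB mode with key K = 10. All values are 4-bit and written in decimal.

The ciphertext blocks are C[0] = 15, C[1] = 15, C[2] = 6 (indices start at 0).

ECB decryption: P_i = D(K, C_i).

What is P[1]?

P[1] = 9

P[1]: D(K, 15) = 9.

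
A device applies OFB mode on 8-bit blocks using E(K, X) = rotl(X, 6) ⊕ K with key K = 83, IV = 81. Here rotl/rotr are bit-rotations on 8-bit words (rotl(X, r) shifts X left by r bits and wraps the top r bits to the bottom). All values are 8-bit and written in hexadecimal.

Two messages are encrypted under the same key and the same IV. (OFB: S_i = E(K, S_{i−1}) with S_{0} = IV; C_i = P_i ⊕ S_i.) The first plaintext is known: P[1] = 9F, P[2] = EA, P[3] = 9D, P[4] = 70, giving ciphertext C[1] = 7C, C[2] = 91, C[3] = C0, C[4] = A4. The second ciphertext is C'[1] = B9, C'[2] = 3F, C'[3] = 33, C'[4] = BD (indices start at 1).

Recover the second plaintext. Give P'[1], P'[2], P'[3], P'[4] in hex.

In OFB with a reused IV, both messages share the same keystream S_i, so C_i ⊕ C'_i = P_i ⊕ P'_i and thus P'_i = P_i ⊕ C_i ⊕ C'_i.
P'[1]: 9F ⊕ 7C ⊕ B9 = 5A.
P'[2]: EA ⊕ 91 ⊕ 3F = 44.
P'[3]: 9D ⊕ C0 ⊕ 33 = 6E.
P'[4]: 70 ⊕ A4 ⊕ BD = 69.

P'[1] = 5A, P'[2] = 44, P'[3] = 6E, P'[4] = 69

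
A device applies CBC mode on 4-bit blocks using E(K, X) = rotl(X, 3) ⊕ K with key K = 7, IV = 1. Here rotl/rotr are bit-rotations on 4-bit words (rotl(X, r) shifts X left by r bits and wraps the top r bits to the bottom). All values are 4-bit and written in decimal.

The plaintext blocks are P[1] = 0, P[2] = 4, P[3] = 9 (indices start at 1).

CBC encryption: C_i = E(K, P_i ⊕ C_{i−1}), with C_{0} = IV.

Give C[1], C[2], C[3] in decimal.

C[1] = 15, C[2] = 10, C[3] = 14

C[1]: P[1] ⊕ 1 = 1; E(K, 1) = 15.
C[2]: P[2] ⊕ 15 = 11; E(K, 11) = 10.
C[3]: P[3] ⊕ 10 = 3; E(K, 3) = 14.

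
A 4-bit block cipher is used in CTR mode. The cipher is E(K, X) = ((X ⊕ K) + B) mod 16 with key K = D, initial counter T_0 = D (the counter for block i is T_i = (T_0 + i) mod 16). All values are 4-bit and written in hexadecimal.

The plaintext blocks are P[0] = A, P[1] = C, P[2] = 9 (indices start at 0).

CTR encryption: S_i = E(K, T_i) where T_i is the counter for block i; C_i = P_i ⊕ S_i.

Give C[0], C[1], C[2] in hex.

C[0]: T = D, S = E(K, T) = B; A ⊕ B = 1.
C[1]: T = E, S = E(K, T) = E; C ⊕ E = 2.
C[2]: T = F, S = E(K, T) = D; 9 ⊕ D = 4.

C[0] = 1, C[1] = 2, C[2] = 4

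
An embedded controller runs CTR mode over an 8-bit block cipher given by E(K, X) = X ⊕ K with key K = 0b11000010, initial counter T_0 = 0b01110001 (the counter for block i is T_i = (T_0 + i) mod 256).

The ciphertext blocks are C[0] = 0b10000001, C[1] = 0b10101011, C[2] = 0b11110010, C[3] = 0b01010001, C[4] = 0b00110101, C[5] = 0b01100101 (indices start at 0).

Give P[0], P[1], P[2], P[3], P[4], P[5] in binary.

CTR decryption: S_i = E(K, T_i) where T_i is the counter for block i; P_i = C_i ⊕ S_i.
P[0]: T = 0b01110001, S = E(K, T) = 0b10110011; 0b10000001 ⊕ 0b10110011 = 0b00110010.
P[1]: T = 0b01110010, S = E(K, T) = 0b10110000; 0b10101011 ⊕ 0b10110000 = 0b00011011.
P[2]: T = 0b01110011, S = E(K, T) = 0b10110001; 0b11110010 ⊕ 0b10110001 = 0b01000011.
P[3]: T = 0b01110100, S = E(K, T) = 0b10110110; 0b01010001 ⊕ 0b10110110 = 0b11100111.
P[4]: T = 0b01110101, S = E(K, T) = 0b10110111; 0b00110101 ⊕ 0b10110111 = 0b10000010.
P[5]: T = 0b01110110, S = E(K, T) = 0b10110100; 0b01100101 ⊕ 0b10110100 = 0b11010001.

P[0] = 0b00110010, P[1] = 0b00011011, P[2] = 0b01000011, P[3] = 0b11100111, P[4] = 0b10000010, P[5] = 0b11010001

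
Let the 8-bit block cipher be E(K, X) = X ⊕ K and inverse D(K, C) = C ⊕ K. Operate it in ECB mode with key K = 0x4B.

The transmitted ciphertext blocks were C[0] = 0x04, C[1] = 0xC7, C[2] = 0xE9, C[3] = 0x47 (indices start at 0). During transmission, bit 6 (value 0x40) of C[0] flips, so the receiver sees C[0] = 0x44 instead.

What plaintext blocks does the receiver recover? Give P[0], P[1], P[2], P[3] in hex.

P[0] = 0x0F, P[1] = 0x8C, P[2] = 0xA2, P[3] = 0x0C

ECB decryption: P_i = D(K, C_i).
Only C[0] changed, to 0x44. In ECB, a change in C_i affects only P_i. Decrypting the received ciphertext:
P[0]: D(K, 0x44) = 0x0F.
P[1]: D(K, 0xC7) = 0x8C.
P[2]: D(K, 0xE9) = 0xA2.
P[3]: D(K, 0x47) = 0x0C.
Blocks that differ from the original plaintext: P[0].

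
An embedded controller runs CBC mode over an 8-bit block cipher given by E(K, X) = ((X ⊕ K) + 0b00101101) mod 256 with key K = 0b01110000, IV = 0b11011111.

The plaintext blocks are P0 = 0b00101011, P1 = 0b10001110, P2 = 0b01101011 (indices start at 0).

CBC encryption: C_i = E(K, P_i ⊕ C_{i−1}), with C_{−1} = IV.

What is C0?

C0: P0 ⊕ 0b11011111 = 0b11110100; E(K, 0b11110100) = 0b10110001.

C0 = 0b10110001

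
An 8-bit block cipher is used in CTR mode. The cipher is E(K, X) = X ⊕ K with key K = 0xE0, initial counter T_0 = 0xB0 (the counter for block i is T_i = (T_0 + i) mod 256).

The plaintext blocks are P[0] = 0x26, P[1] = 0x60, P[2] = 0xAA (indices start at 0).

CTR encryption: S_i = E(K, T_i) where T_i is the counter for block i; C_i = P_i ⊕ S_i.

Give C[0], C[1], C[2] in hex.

C[0]: T = 0xB0, S = E(K, T) = 0x50; 0x26 ⊕ 0x50 = 0x76.
C[1]: T = 0xB1, S = E(K, T) = 0x51; 0x60 ⊕ 0x51 = 0x31.
C[2]: T = 0xB2, S = E(K, T) = 0x52; 0xAA ⊕ 0x52 = 0xF8.

C[0] = 0x76, C[1] = 0x31, C[2] = 0xF8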